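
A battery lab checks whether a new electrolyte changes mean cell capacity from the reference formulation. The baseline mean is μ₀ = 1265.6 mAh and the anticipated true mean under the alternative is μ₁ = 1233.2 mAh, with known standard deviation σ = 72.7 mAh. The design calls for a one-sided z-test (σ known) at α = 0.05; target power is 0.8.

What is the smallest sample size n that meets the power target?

n = 32

Standardized effect: d = |μ₁ − μ₀| / σ = |1233.2 − 1265.6| / 72.7 = 0.4457
Set Φ(δ − 1.645) = 0.8; then δ − 1.645 = Φ⁻¹(0.8) = 0.842, giving δ = 2.486.
δ = d·√n ⇒ n = (δ/d)² = (2.486 / 0.4457)² = 31.13.
Rounding up, n = 32.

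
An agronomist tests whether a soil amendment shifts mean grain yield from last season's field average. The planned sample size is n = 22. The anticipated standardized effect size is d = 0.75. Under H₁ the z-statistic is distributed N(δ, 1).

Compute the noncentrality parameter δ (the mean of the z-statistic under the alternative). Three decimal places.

δ ≈ 3.518

δ = d·√n = 0.75 × √22 = 3.5178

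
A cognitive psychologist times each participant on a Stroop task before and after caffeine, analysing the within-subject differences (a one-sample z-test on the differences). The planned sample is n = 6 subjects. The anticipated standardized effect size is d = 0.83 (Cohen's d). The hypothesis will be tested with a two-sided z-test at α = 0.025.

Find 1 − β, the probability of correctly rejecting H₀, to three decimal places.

Power ≈ 0.417

Noncentrality parameter: δ = d·√n = 0.83 × √6 = 2.0331
Two-sided α = 0.025 → critical value z_{0.0125} = 2.241.
Power = Φ(δ − 2.241) + Φ(−δ − 2.241) = Φ(-0.208) + Φ(-4.274) = 0.4175 + 0.0000 = 0.4175.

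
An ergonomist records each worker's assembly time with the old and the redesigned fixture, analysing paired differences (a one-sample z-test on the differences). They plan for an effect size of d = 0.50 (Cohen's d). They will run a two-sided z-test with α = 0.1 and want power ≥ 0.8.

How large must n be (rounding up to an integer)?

n = 25

Set Φ(δ − 1.645) = 0.8; then δ − 1.645 = Φ⁻¹(0.8) = 0.842, giving δ = 2.486.
(The Φ(−δ − z_{α/2}) term is vanishingly small for δ > 0 and is dropped in the standard sample-size formula.)
δ = d·√n ⇒ n = (δ/d)² = (2.486 / 0.50)² = 24.73.
Round up to the next whole unit.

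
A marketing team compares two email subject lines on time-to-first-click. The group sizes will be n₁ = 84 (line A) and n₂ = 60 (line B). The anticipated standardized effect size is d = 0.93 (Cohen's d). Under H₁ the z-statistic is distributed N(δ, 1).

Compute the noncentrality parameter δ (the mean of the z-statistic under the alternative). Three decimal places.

δ = d / √(1/n₁ + 1/n₂) = 0.93 / √(1/84 + 1/60) = 5.5020

δ ≈ 5.502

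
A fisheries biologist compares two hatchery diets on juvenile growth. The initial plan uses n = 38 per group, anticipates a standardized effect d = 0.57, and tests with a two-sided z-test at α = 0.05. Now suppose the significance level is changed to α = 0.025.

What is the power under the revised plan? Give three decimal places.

Power ≈ 0.596

δ = d·√(n/2) = 0.57 × √(38/2) = 2.4846 (unchanged). New critical value: z_{0.0125} = 2.241.
Revised power = Φ(δ − 2.241) + Φ(−δ − 2.241) = Φ(0.243) + Φ(-4.726) = 0.5961 + 0.0000 = 0.5961.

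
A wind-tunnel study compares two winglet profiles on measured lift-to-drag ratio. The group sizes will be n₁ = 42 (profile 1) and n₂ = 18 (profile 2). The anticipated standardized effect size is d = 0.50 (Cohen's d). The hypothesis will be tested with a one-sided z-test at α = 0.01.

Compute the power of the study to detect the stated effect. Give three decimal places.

Noncentrality parameter: δ = d / √(1/n₁ + 1/n₂) = 0.50 / √(1/42 + 1/18) = 1.7748
Critical value for a one-sided test at α = 0.01: z_α = 2.326.
Power = Φ(δ − 2.326) = Φ(-0.552) = 0.2906.

Power ≈ 0.291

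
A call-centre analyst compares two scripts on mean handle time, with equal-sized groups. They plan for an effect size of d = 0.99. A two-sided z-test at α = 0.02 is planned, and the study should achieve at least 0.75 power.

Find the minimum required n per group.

For power 0.75 need Φ(δ − z_{0.01}) = 0.75, so δ = z_{0.01} + z_{0.25} = 2.326 + 0.674 = 3.001.
(Ignoring the negligible lower-tail rejection probability gives the usual closed-form inversion.)
δ = d·√(n/2) ⇒ n = 2(δ/d)² = 2 × (3.001 / 0.99)² = 18.38.
Rounding up, n = 19 per group.

n = 19 per group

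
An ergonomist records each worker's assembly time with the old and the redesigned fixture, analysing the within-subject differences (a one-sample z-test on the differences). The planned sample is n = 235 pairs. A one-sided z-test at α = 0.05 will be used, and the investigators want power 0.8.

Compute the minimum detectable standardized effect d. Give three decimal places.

Need Φ(δ − 1.645) = 0.8, so δ = 1.645 + 0.842 = 2.486.
δ = d·√n ⇒ d = δ/√n = 2.486/√235 = 0.1622.

d ≈ 0.162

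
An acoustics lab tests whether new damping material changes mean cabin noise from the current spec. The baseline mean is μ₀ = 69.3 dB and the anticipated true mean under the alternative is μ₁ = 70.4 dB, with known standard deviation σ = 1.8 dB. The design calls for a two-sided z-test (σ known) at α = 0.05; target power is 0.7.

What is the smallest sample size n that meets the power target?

n = 17

Standardized effect: d = |μ₁ − μ₀| / σ = |70.4 − 69.3| / 1.8 = 0.6111
Set Φ(δ − 1.960) = 0.7; then δ − 1.960 = Φ⁻¹(0.7) = 0.524, giving δ = 2.484.
(Ignoring the negligible lower-tail rejection probability gives the usual closed-form inversion.)
δ = d·√n ⇒ n = (δ/d)² = (2.484 / 0.6111)² = 16.53.
Rounding up, n = 17.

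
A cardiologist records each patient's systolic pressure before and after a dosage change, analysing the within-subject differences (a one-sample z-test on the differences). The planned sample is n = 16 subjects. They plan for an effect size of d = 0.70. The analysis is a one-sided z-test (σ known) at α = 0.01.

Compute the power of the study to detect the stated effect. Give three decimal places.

Noncentrality parameter: δ = d·√n = 0.70 × √16 = 2.8000
Critical value for a one-sided test at α = 0.01: z_α = 2.326.
Power = P(Z > 2.326 − δ) = Φ(0.474) = 0.6821.

Power ≈ 0.682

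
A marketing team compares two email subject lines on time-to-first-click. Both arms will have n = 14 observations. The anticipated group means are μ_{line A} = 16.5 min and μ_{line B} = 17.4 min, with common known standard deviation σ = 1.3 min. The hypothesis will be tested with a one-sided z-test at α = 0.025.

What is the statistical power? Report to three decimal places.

Power ≈ 0.449

Standardized effect: d = |μ_{line A} − μ_{line B}| / σ = |16.5 − 17.4| / 1.3 = 0.6923
Noncentrality parameter: δ = d·√(n/2) = 0.6923 × √(14/2) = 1.8317
One-sided α = 0.025 → critical value z_{0.025} = 1.960.
Power = Φ(δ − 1.960) = Φ(-0.128) = 0.4490.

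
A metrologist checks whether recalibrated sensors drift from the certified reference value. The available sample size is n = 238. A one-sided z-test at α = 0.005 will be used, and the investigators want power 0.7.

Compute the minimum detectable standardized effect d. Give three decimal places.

Need Φ(δ − 2.576) = 0.7, so δ = 2.576 + 0.524 = 3.100.
δ = d·√n ⇒ d = δ/√n = 3.100/√238 = 0.2010.

d ≈ 0.201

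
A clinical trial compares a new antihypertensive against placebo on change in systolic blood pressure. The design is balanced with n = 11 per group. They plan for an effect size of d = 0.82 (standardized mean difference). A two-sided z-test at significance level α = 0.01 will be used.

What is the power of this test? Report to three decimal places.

Noncentrality parameter: λ = d·√(n/2) = 0.82 × √(11/2) = 1.9231
Two-sided α = 0.01 → critical value z_{0.005} = 2.576.
Power = Φ(λ − 2.576) + Φ(−λ − 2.576) = Φ(-0.653) + Φ(-4.499) = 0.2570 + 0.0000 = 0.2570.

Power ≈ 0.257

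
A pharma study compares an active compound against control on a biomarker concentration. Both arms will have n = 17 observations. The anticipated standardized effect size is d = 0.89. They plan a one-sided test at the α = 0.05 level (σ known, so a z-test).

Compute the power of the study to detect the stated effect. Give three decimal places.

Noncentrality parameter: δ = d·√(n/2) = 0.89 × √(17/2) = 2.5948
One-sided α = 0.05 → critical value z_{0.05} = 1.645.
Power = P(Z > 1.645 − δ) = Φ(0.950) = 0.8289.

Power ≈ 0.829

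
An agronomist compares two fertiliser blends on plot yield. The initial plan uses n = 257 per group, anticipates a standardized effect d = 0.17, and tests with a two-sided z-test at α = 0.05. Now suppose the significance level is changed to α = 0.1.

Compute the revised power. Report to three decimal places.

δ = d·√(n/2) = 0.17 × √(257/2) = 1.9271 (unchanged). New critical value: z_{0.05} = 1.645.
Revised power = Φ(δ − 1.645) + Φ(−δ − 1.645) = Φ(0.282) + Φ(-3.572) = 0.6111 + 0.0002 = 0.6113.

Power ≈ 0.611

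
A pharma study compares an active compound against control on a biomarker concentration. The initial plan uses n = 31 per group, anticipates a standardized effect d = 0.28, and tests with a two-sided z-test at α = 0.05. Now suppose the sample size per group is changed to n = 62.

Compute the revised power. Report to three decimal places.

Power ≈ 0.344

With n = 62 per group: δ = d·√(n/2) = 0.28 × √(62/2) = 1.5590. Critical value z_{0.025} = 1.960.
Revised power = Φ(δ − 1.960) + Φ(−δ − 1.960) = Φ(-0.401) + Φ(-3.519) = 0.3442 + 0.0002 = 0.3444.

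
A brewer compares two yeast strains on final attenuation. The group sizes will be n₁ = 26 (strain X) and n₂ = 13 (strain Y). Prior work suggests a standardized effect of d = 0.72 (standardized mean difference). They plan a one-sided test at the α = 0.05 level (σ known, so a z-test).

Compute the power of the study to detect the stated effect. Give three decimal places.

Noncentrality parameter: δ = d / √(1/n₁ + 1/n₂) = 0.72 / √(1/26 + 1/13) = 2.1196
Critical value for a one-sided test at α = 0.05: z_α = 1.645.
Power = Φ(δ − 1.645) = Φ(0.475) = 0.6825.

Power ≈ 0.683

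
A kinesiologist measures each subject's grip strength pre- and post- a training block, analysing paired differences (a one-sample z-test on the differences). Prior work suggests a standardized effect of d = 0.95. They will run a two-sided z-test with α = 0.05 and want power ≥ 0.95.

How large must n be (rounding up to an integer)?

n = 15

Set Φ(δ − 1.960) = 0.95; then δ − 1.960 = Φ⁻¹(0.95) = 1.645, giving δ = 3.605.
(The Φ(−δ − z_{α/2}) term is vanishingly small for δ > 0 and is dropped in the standard sample-size formula.)
δ = d·√n ⇒ n = (δ/d)² = (3.605 / 0.95)² = 14.40.
Rounding up, n = 15.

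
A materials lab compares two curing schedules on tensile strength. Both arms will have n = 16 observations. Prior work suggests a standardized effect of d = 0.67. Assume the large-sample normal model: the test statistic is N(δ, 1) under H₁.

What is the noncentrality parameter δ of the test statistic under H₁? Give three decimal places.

δ ≈ 1.895

The noncentrality parameter scales effect size by the design's sample-size factor: δ = d·√(n/2) = 0.67 × √(16/2) = 1.8950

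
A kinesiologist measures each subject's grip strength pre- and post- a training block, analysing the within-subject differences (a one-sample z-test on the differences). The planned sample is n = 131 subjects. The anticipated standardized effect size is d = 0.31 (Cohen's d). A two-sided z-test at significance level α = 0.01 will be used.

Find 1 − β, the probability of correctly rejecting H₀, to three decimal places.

Noncentrality parameter: δ = d·√n = 0.31 × √131 = 3.5481
Critical value for a two-sided test at α = 0.01: z_{α/2} = 2.576.
Power = Φ(δ − 2.576) + Φ(−δ − 2.576) = Φ(0.972) + Φ(-6.124) = 0.8345 + 0.0000 = 0.8345.

Power ≈ 0.835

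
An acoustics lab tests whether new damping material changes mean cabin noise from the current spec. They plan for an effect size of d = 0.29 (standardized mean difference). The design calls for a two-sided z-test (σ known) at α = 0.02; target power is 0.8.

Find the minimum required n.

For power 0.8 need Φ(δ − z_{0.01}) = 0.8, so δ = z_{0.01} + z_{0.20} = 2.326 + 0.842 = 3.168.
(For δ > 0 the lower-tail rejection region contributes negligibly to power, so the one-term inversion is standard.)
δ = d·√n ⇒ n = (δ/d)² = (3.168 / 0.29)² = 119.33.
Rounding up, n = 120.

n = 120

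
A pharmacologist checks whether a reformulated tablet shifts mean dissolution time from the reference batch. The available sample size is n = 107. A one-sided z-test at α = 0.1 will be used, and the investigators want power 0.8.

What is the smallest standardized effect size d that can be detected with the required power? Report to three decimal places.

Need Φ(δ − 1.282) = 0.8, so δ = 1.282 + 0.842 = 2.123.
δ = d·√n ⇒ d = δ/√n = 2.123/√107 = 0.2053.

d ≈ 0.205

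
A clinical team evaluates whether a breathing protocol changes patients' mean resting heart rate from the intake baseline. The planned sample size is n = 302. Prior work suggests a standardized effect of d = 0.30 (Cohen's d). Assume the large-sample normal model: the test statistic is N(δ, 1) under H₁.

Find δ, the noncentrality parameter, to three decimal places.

The noncentrality parameter scales effect size by the design's sample-size factor: δ = d·√n = 0.30 × √302 = 5.2134

δ ≈ 5.213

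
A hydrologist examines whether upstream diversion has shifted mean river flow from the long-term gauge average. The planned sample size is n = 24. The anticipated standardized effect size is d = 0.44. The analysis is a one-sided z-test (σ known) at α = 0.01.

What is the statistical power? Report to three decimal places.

Noncentrality parameter: δ = d·√n = 0.44 × √24 = 2.1556
One-sided α = 0.01 → critical value z_{0.01} = 2.326.
Power = Φ(δ − 2.326) = Φ(-0.171) = 0.4322.

Power ≈ 0.432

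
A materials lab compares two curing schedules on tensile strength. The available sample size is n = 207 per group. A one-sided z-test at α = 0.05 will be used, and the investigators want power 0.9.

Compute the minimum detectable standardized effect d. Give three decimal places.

d ≈ 0.288

Need Φ(δ − 1.645) = 0.9, so δ = 1.645 + 1.282 = 2.926.
δ = d·√(n/2) ⇒ d = δ/√(n/2) = 2.926/√(207/2) = 0.2876.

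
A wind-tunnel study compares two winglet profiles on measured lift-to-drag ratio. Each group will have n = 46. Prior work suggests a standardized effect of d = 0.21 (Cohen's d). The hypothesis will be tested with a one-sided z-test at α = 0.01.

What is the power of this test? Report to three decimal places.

Noncentrality parameter: δ = d·√(n/2) = 0.21 × √(46/2) = 1.0071
Critical value for a one-sided test at α = 0.01: z_α = 2.326.
Power = Φ(δ − 2.326) = Φ(-1.319) = 0.0935.

Power ≈ 0.094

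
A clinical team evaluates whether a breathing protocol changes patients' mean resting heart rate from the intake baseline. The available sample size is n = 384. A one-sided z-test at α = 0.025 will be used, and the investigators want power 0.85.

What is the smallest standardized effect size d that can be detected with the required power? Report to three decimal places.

Need Φ(δ − 1.960) = 0.85, so δ = 1.960 + 1.036 = 2.996.
δ = d·√n ⇒ d = δ/√n = 2.996/√384 = 0.1529.

d ≈ 0.153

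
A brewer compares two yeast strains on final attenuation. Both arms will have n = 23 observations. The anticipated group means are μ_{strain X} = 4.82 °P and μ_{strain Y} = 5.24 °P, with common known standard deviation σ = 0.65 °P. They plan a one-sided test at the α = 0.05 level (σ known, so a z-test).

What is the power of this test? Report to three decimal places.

Power ≈ 0.708

Standardized effect: d = |μ_{strain X} − μ_{strain Y}| / σ = |4.82 − 5.24| / 0.65 = 0.6462
Noncentrality parameter: δ = d·√(n/2) = 0.6462 × √(23/2) = 2.1912
One-sided α = 0.05 → critical value z_{0.05} = 1.645.
Power = P(Z > 1.645 − δ) = Φ(0.546) = 0.7076.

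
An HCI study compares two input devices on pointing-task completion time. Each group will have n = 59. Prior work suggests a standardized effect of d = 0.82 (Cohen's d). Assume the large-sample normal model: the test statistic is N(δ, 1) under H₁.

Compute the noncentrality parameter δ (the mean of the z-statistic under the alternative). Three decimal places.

δ ≈ 4.454

δ = d·√(n/2) = 0.82 × √(59/2) = 4.4537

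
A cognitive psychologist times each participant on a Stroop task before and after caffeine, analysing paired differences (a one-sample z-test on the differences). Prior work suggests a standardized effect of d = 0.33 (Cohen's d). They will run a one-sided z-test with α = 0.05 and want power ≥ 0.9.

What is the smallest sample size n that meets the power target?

Set Φ(δ − 1.645) = 0.9; then δ − 1.645 = Φ⁻¹(0.9) = 1.282, giving δ = 2.926.
δ = d·√n ⇒ n = (δ/d)² = (2.926 / 0.33)² = 78.64.
Round up to the next whole unit.

n = 79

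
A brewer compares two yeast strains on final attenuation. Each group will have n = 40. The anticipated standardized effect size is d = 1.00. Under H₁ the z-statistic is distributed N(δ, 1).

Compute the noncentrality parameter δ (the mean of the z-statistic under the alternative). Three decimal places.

δ ≈ 4.472

The noncentrality parameter scales effect size by the design's sample-size factor: δ = d·√(n/2) = 1.00 × √(40/2) = 4.4721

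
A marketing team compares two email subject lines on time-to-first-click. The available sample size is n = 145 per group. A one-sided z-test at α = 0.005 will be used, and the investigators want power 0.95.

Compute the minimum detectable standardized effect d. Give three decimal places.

Need Φ(δ − 2.576) = 0.95, so δ = 2.576 + 1.645 = 4.221.
δ = d·√(n/2) ⇒ d = δ/√(n/2) = 4.221/√(145/2) = 0.4957.

d ≈ 0.496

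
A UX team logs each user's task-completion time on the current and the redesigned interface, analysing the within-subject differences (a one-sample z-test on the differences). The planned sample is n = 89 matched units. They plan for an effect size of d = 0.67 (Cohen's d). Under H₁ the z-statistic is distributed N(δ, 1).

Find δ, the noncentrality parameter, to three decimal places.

δ = d·√n = 0.67 × √89 = 6.3208

δ ≈ 6.321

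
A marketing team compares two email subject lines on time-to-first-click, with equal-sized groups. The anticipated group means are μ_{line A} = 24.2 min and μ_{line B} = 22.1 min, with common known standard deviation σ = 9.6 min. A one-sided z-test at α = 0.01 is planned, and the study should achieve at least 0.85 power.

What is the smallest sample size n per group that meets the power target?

n = 473 per group

Standardized effect: d = |μ_{line A} − μ_{line B}| / σ = |24.2 − 22.1| / 9.6 = 0.2188
For power 0.85 need Φ(δ − z_{0.01}) = 0.85, so δ = z_{0.01} + z_{0.15} = 2.326 + 1.036 = 3.363.
δ = d·√(n/2) ⇒ n = 2(δ/d)² = 2 × (3.363 / 0.2188)² = 472.64.
Round up to the next whole unit.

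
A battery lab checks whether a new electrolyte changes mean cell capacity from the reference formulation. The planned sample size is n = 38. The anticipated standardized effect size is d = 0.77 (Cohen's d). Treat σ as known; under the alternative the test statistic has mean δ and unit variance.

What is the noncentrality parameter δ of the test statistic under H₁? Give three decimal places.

δ ≈ 4.747

The noncentrality parameter scales effect size by the design's sample-size factor: δ = d·√n = 0.77 × √38 = 4.7466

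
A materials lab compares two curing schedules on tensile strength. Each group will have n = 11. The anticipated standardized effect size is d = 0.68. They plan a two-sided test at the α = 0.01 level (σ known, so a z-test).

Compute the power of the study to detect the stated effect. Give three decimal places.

Power ≈ 0.163

Noncentrality parameter: λ = d·√(n/2) = 0.68 × √(11/2) = 1.5947
Critical value for a two-sided test at α = 0.01: z_{α/2} = 2.576.
Power = Φ(λ − 2.576) + Φ(−λ − 2.576) = Φ(-0.981) + Φ(-4.171) = 0.1633 + 0.0000 = 0.1633.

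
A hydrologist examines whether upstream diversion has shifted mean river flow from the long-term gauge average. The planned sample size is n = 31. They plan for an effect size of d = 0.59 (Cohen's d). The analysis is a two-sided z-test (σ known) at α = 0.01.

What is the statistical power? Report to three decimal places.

Noncentrality parameter: δ = d·√n = 0.59 × √31 = 3.2850
Two-sided α = 0.01 → critical value z_{0.005} = 2.576.
Power = Φ(δ − 2.576) + Φ(−δ − 2.576) = Φ(0.709) + Φ(-5.861) = 0.7609 + 0.0000 = 0.7609.

Power ≈ 0.761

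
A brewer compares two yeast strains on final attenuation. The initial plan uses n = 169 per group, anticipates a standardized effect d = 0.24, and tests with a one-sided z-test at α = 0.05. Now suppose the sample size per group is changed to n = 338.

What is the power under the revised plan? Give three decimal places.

Power ≈ 0.930

With n = 338 per group: δ = d·√(n/2) = 0.24 × √(338/2) = 3.1200. Critical value z_{0.05} = 1.645.
Revised power = P(Z > 1.645 − δ) = Φ(1.475) = 0.9299.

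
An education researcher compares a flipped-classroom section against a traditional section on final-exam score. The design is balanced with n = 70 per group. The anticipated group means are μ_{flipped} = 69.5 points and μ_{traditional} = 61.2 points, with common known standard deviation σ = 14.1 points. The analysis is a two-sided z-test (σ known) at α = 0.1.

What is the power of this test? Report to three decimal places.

Standardized effect: d = |μ_{flipped} − μ_{traditional}| / σ = |69.5 − 61.2| / 14.1 = 0.5887
Noncentrality parameter: δ = d·√(n/2) = 0.5887 × √(70/2) = 3.4825
Critical value for a two-sided test at α = 0.1: z_{α/2} = 1.645.
Power = Φ(δ − 1.645) + Φ(−δ − 1.645) = Φ(1.838) + Φ(-5.127) = 0.9669 + 0.0000 = 0.9669.

Power ≈ 0.967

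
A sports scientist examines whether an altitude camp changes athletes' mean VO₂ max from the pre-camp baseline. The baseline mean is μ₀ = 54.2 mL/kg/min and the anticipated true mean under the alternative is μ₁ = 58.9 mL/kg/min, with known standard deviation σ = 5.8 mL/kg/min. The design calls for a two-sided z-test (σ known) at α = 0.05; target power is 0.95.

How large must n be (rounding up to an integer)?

Standardized effect: d = |μ₁ − μ₀| / σ = |58.9 − 54.2| / 5.8 = 0.8103
For power 0.95 need Φ(δ − z_{0.025}) = 0.95, so δ = z_{0.025} + z_{0.05} = 1.960 + 1.645 = 3.605.
(Ignoring the negligible lower-tail rejection probability gives the usual closed-form inversion.)
δ = d·√n ⇒ n = (δ/d)² = (3.605 / 0.8103)² = 19.79.
Round up to the next whole unit.

n = 20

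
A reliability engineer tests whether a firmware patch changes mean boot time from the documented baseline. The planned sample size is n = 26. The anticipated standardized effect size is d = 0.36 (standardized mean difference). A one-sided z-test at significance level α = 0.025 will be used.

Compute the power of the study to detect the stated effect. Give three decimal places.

Power ≈ 0.451

Noncentrality parameter: δ = d·√n = 0.36 × √26 = 1.8356
One-sided α = 0.025 → critical value z_{0.025} = 1.960.
Power = Φ(δ − 1.960) = Φ(-0.124) = 0.4505.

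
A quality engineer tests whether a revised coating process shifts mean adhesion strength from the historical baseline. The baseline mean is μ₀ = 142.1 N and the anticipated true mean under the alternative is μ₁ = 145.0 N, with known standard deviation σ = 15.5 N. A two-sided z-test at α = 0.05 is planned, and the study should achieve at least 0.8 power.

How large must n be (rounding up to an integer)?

n = 225

Standardized effect: d = |μ₁ − μ₀| / σ = |145.0 − 142.1| / 15.5 = 0.1871
Set Φ(δ − 1.960) = 0.8; then δ − 1.960 = Φ⁻¹(0.8) = 0.842, giving δ = 2.802.
(For δ > 0 the lower-tail rejection region contributes negligibly to power, so the one-term inversion is standard.)
δ = d·√n ⇒ n = (δ/d)² = (2.802 / 0.1871)² = 224.22.
Rounding up, n = 225.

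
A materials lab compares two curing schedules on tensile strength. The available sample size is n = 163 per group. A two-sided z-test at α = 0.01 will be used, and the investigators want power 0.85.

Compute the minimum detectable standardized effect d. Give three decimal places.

d ≈ 0.400

Required noncentrality: δ = z_{0.005} + z_{0.15} = 2.576 + 1.036 = 3.612.
(Lower-tail contribution to power is negligible for δ > 0.)
δ = d·√(n/2) ⇒ d = δ/√(n/2) = 3.612/√(163/2) = 0.4001.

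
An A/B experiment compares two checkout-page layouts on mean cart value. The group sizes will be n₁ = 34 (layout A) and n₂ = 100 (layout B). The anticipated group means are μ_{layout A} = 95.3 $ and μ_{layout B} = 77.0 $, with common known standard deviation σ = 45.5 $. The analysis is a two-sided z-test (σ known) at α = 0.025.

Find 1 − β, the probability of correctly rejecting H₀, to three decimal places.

Power ≈ 0.415

Standardized effect: d = |μ_{layout A} − μ_{layout B}| / σ = |95.3 − 77.0| / 45.5 = 0.4022
Noncentrality parameter: δ = d / √(1/n₁ + 1/n₂) = 0.4022 / √(1/34 + 1/100) = 2.0259
Two-sided α = 0.025 → critical value z_{0.0125} = 2.241.
Power = Φ(δ − 2.241) + Φ(−δ − 2.241) = Φ(-0.215) + Φ(-4.267) = 0.4147 + 0.0000 = 0.4147.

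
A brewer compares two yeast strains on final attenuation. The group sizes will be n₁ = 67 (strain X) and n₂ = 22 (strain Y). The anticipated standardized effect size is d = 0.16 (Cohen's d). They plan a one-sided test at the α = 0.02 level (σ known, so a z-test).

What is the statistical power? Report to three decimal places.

Power ≈ 0.080

Noncentrality parameter: δ = d / √(1/n₁ + 1/n₂) = 0.16 / √(1/67 + 1/22) = 0.6511
One-sided α = 0.02 → critical value z_{0.02} = 2.054.
Power = Φ(δ − 2.054) = Φ(-1.403) = 0.0804.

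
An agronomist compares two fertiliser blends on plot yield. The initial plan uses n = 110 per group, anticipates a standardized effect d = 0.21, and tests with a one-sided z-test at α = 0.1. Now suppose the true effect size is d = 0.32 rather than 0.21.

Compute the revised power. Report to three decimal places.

Power ≈ 0.863

With d = 0.32: δ = d·√(n/2) = 0.32 × √(110/2) = 2.3732. Critical value z_{0.1} = 1.282.
Revised power = P(Z > 1.282 − δ) = Φ(1.092) = 0.8625.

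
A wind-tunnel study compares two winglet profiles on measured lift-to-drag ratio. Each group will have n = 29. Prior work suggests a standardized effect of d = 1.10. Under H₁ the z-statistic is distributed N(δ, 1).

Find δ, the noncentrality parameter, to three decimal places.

δ ≈ 4.189

δ = d·√(n/2) = 1.10 × √(29/2) = 4.1887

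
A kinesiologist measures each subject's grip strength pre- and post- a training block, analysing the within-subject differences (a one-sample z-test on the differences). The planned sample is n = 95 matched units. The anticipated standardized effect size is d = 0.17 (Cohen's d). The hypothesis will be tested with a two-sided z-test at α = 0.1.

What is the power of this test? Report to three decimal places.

Power ≈ 0.505

Noncentrality parameter: δ = d·√n = 0.17 × √95 = 1.6570
Critical value for a two-sided test at α = 0.1: z_{α/2} = 1.645.
Power = Φ(δ − 1.645) + Φ(−δ − 1.645) = Φ(0.012) + Φ(-3.302) = 0.5048 + 0.0005 = 0.5053.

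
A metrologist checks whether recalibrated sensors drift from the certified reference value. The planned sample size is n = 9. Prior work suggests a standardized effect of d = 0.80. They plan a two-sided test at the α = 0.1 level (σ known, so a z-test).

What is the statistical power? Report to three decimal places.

Power ≈ 0.775

Noncentrality parameter: δ = d·√n = 0.80 × √9 = 2.4000
Two-sided α = 0.1 → critical value z_{0.05} = 1.645.
Power = Φ(δ − 1.645) + Φ(−δ − 1.645) = Φ(0.755) + Φ(-4.045) = 0.7749 + 0.0000 = 0.7749.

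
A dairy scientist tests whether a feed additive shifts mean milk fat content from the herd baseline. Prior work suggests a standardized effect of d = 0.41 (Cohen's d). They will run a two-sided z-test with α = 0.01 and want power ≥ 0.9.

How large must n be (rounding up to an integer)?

n = 89

Set Φ(δ − 2.576) = 0.9; then δ − 2.576 = Φ⁻¹(0.9) = 1.282, giving δ = 3.857.
(The Φ(−δ − z_{α/2}) term is vanishingly small for δ > 0 and is dropped in the standard sample-size formula.)
δ = d·√n ⇒ n = (δ/d)² = (3.857 / 0.41)² = 88.52.
Rounding up, n = 89.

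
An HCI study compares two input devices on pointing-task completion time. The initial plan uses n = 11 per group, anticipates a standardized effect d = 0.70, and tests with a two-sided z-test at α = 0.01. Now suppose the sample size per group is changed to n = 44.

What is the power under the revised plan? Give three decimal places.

Power ≈ 0.760

With n = 44 per group: δ = d·√(n/2) = 0.70 × √(44/2) = 3.2833. Critical value z_{0.005} = 2.576.
Revised power = Φ(δ − 2.576) + Φ(−δ − 2.576) = Φ(0.707) + Φ(-5.859) = 0.7604 + 0.0000 = 0.7604.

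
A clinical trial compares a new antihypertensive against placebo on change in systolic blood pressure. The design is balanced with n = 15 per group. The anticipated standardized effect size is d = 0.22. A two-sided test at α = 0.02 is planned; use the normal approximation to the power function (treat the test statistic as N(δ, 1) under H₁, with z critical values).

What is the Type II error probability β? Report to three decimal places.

Noncentrality parameter: δ = d·√(n/2) = 0.22 × √(15/2) = 0.6025
Two-sided α = 0.02 → critical value z_{0.01} = 2.326.
Power = Φ(δ − 2.326) + Φ(−δ − 2.326) = Φ(-1.724) + Φ(-2.929) = 0.0424 + 0.0017 = 0.0441.
Type II error: β = 1 − power = 1 − 0.0441 = 0.9559.

β ≈ 0.956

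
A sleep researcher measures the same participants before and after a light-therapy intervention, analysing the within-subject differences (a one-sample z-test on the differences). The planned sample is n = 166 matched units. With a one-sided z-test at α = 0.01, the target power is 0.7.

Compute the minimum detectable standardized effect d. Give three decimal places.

Required noncentrality: δ = z_{0.01} + z_{0.30} = 2.326 + 0.524 = 2.851.
δ = d·√n ⇒ d = δ/√n = 2.851/√166 = 0.2213.

d ≈ 0.221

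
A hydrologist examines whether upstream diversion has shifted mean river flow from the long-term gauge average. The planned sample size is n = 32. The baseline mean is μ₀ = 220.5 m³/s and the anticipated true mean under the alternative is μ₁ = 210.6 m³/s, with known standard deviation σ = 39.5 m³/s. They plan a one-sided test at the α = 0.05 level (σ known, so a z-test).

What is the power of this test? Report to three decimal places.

Standardized effect: d = |μ₁ − μ₀| / σ = |210.6 − 220.5| / 39.5 = 0.2506
Noncentrality parameter: δ = d·√n = 0.2506 × √32 = 1.4178
Critical value for a one-sided test at α = 0.05: z_α = 1.645.
Power = P(Z > 1.645 − δ) = Φ(-0.227) = 0.4102.

Power ≈ 0.410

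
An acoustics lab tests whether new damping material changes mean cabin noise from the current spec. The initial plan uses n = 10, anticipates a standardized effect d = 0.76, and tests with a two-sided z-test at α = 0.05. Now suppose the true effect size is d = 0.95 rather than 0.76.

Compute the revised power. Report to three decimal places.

Power ≈ 0.852

With d = 0.95: δ = d·√n = 0.95 × √10 = 3.0042. Critical value z_{0.025} = 1.960.
Revised power = Φ(δ − 1.960) + Φ(−δ − 1.960) = Φ(1.044) + Φ(-4.964) = 0.8518 + 0.0000 = 0.8518.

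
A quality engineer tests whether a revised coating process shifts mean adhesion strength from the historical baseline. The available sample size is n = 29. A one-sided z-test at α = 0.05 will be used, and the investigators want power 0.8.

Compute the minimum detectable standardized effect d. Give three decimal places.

d ≈ 0.462

Required noncentrality: δ = z_{0.05} + z_{0.20} = 1.645 + 0.842 = 2.486.
δ = d·√n ⇒ d = δ/√n = 2.486/√29 = 0.4617.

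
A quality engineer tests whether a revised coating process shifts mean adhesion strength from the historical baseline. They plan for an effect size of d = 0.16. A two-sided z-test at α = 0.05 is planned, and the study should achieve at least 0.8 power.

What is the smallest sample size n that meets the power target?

n = 307

For power 0.8 need Φ(δ − z_{0.025}) = 0.8, so δ = z_{0.025} + z_{0.20} = 1.960 + 0.842 = 2.802.
(For δ > 0 the lower-tail rejection region contributes negligibly to power, so the one-term inversion is standard.)
δ = d·√n ⇒ n = (δ/d)² = (2.802 / 0.16)² = 306.60.
Rounding up, n = 307.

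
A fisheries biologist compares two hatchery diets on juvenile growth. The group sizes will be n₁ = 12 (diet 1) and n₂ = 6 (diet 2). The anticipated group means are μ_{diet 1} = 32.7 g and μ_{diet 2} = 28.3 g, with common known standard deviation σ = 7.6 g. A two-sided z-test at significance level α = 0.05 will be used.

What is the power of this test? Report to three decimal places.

Standardized effect: d = |μ_{diet 1} − μ_{diet 2}| / σ = |32.7 − 28.3| / 7.6 = 0.5789
Noncentrality parameter: δ = d / √(1/n₁ + 1/n₂) = 0.5789 / √(1/12 + 1/6) = 1.1579
Two-sided α = 0.05 → critical value z_{0.025} = 1.960.
Power = Φ(δ − 1.960) + Φ(−δ − 1.960) = Φ(-0.802) + Φ(-3.118) = 0.2113 + 0.0009 = 0.2122.

Power ≈ 0.212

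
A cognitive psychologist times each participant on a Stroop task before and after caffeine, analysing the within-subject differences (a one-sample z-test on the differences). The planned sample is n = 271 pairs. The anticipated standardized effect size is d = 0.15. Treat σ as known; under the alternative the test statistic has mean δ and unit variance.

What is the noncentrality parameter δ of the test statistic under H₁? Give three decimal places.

δ = d·√n = 0.15 × √271 = 2.4693

δ ≈ 2.469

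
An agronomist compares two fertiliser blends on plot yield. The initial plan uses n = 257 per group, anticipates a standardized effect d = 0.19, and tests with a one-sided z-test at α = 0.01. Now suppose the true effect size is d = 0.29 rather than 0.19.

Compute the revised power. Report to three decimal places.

Power ≈ 0.832

With d = 0.29: δ = d·√(n/2) = 0.29 × √(257/2) = 3.2874. Critical value z_{0.01} = 2.326.
Revised power = P(Z > 2.326 − δ) = Φ(0.961) = 0.8317.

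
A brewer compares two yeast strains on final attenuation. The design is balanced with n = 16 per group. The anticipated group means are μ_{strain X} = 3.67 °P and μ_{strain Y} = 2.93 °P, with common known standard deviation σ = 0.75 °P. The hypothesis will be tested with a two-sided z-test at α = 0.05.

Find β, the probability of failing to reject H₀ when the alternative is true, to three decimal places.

β ≈ 0.203

Standardized effect: d = |μ_{strain X} − μ_{strain Y}| / σ = |3.67 − 2.93| / 0.75 = 0.9867
Noncentrality parameter: δ = d·√(n/2) = 0.9867 × √(16/2) = 2.7907
Two-sided α = 0.05 → critical value z_{0.025} = 1.960.
Power = Φ(δ − 1.960) + Φ(−δ − 1.960) = Φ(0.831) + Φ(-4.751) = 0.7969 + 0.0000 = 0.7969.
Type II error: β = 1 − power = 1 − 0.7969 = 0.2031.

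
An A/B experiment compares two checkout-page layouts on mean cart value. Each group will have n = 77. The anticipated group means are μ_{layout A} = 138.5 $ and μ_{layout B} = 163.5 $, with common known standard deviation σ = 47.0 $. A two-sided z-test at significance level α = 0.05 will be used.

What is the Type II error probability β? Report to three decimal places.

β ≈ 0.090

Standardized effect: d = |μ_{layout A} − μ_{layout B}| / σ = |138.5 − 163.5| / 47.0 = 0.5319
Noncentrality parameter: δ = d·√(n/2) = 0.5319 × √(77/2) = 3.3004
Two-sided α = 0.05 → critical value z_{0.025} = 1.960.
Power = Φ(δ − 1.960) + Φ(−δ − 1.960) = Φ(1.340) + Φ(-5.260) = 0.9100 + 0.0000 = 0.9100.
Type II error: β = 1 − power = 1 − 0.9100 = 0.0900.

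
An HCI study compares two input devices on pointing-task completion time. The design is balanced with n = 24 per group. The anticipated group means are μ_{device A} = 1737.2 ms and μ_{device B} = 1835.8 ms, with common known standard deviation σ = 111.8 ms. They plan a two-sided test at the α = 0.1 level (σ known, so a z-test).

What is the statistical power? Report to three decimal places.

Power ≈ 0.921

Standardized effect: d = |μ_{device A} − μ_{device B}| / σ = |1737.2 − 1835.8| / 111.8 = 0.8819
Noncentrality parameter: δ = d·√(n/2) = 0.8819 × √(24/2) = 3.0551
Two-sided α = 0.1 → critical value z_{0.05} = 1.645.
Power = Φ(δ − 1.645) + Φ(−δ − 1.645) = Φ(1.410) + Φ(-4.700) = 0.9208 + 0.0000 = 0.9208.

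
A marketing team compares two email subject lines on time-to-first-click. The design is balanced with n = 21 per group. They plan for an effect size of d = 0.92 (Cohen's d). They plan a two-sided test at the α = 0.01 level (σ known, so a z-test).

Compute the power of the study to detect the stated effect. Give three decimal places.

Noncentrality parameter: λ = d·√(n/2) = 0.92 × √(21/2) = 2.9811
Two-sided α = 0.01 → critical value z_{0.005} = 2.576.
Power = Φ(λ − 2.576) + Φ(−λ − 2.576) = Φ(0.405) + Φ(-5.557) = 0.6574 + 0.0000 = 0.6574.

Power ≈ 0.657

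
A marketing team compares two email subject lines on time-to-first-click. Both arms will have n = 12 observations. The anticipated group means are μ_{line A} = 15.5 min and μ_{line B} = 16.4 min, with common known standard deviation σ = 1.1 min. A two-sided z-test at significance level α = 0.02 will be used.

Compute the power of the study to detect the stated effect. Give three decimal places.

Standardized effect: d = |μ_{line A} − μ_{line B}| / σ = |15.5 − 16.4| / 1.1 = 0.8182
Noncentrality parameter: δ = d·√(n/2) = 0.8182 × √(12/2) = 2.0041
Critical value for a two-sided test at α = 0.02: z_{α/2} = 2.326.
Power = Φ(δ − 2.326) + Φ(−δ − 2.326) = Φ(-0.322) + Φ(-4.330) = 0.3736 + 0.0000 = 0.3737.

Power ≈ 0.374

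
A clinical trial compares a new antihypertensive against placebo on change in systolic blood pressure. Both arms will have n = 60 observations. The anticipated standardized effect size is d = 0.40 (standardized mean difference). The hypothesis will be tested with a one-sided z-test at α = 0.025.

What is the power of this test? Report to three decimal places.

Noncentrality parameter: δ = d·√(n/2) = 0.40 × √(60/2) = 2.1909
One-sided α = 0.025 → critical value z_{0.025} = 1.960.
Power = P(Z > 1.960 − δ) = Φ(0.231) = 0.5913.

Power ≈ 0.591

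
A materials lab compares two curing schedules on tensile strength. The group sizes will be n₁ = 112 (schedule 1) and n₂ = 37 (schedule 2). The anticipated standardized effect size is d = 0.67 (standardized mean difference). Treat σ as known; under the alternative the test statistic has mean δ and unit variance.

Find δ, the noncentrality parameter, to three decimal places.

δ = d / √(1/n₁ + 1/n₂) = 0.67 / √(1/112 + 1/37) = 3.5334

δ ≈ 3.533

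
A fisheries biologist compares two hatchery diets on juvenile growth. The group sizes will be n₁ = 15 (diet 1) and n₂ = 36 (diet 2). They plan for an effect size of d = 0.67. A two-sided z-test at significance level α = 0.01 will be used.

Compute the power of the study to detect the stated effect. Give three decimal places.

Power ≈ 0.346

Noncentrality parameter: δ = d / √(1/n₁ + 1/n₂) = 0.67 / √(1/15 + 1/36) = 2.1802
Two-sided α = 0.01 → critical value z_{0.005} = 2.576.
Power = Φ(δ − 2.576) + Φ(−δ − 2.576) = Φ(-0.396) + Φ(-4.756) = 0.3462 + 0.0000 = 0.3462.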